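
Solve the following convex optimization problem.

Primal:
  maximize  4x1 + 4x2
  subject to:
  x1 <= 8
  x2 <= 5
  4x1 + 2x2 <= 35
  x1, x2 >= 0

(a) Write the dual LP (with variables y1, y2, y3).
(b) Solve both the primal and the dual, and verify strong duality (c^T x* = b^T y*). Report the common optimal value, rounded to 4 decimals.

The standard primal-dual pair for 'max c^T x s.t. A x <= b, x >= 0' is:
  Dual:  min b^T y  s.t.  A^T y >= c,  y >= 0.

So the dual LP is:
  minimize  8y1 + 5y2 + 35y3
  subject to:
    y1 + 4y3 >= 4
    y2 + 2y3 >= 4
    y1, y2, y3 >= 0

Solving the primal: x* = (6.25, 5).
  primal value c^T x* = 45.
Solving the dual: y* = (0, 2, 1).
  dual value b^T y* = 45.
Strong duality: c^T x* = b^T y*. Confirmed.

45


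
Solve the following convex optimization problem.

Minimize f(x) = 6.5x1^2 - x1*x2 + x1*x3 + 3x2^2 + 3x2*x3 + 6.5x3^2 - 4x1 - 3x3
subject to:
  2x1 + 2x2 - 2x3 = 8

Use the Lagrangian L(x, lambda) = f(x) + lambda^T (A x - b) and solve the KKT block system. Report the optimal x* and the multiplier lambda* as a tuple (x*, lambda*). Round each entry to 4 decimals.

Form the Lagrangian:
  L(x, lambda) = (1/2) x^T Q x + c^T x + lambda^T (A x - b)
Stationarity (grad_x L = 0): Q x + c + A^T lambda = 0.
Primal feasibility: A x = b.

This gives the KKT block system:
  [ Q   A^T ] [ x     ]   [-c ]
  [ A    0  ] [ lambda ] = [ b ]

Solving the linear system:
  x*      = (1.1329, 1.955, -0.9122)
  lambda* = (-3.9302)
  f(x*)   = 14.8232

x* = (1.1329, 1.955, -0.9122), lambda* = (-3.9302)


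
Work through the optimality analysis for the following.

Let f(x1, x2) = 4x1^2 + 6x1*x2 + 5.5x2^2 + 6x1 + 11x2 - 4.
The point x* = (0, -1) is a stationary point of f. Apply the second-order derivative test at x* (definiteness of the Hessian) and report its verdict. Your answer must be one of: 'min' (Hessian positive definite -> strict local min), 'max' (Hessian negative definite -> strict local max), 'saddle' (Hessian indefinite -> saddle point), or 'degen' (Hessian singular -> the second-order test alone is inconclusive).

Compute the Hessian H = grad^2 f:
  H = [[8, 6], [6, 11]]
Verify stationarity: grad f(x*) = H x* + g = (0, 0).
Eigenvalues of H: 3.3153, 15.6847.
Both eigenvalues > 0, so H is positive definite -> x* is a strict local min.

min


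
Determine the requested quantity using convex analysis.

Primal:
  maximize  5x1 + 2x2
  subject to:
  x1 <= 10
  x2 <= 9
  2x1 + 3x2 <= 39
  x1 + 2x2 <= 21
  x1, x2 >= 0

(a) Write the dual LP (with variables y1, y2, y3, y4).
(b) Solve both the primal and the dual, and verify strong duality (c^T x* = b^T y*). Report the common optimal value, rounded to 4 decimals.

The standard primal-dual pair for 'max c^T x s.t. A x <= b, x >= 0' is:
  Dual:  min b^T y  s.t.  A^T y >= c,  y >= 0.

So the dual LP is:
  minimize  10y1 + 9y2 + 39y3 + 21y4
  subject to:
    y1 + 2y3 + y4 >= 5
    y2 + 3y3 + 2y4 >= 2
    y1, y2, y3, y4 >= 0

Solving the primal: x* = (10, 5.5).
  primal value c^T x* = 61.
Solving the dual: y* = (4, 0, 0, 1).
  dual value b^T y* = 61.
Strong duality: c^T x* = b^T y*. Confirmed.

61


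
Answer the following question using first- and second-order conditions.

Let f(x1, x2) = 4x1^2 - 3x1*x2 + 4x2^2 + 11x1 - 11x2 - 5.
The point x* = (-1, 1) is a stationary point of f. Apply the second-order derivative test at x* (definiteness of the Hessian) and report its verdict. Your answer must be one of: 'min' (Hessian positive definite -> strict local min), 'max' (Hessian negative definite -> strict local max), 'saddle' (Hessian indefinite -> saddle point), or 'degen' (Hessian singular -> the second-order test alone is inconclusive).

Compute the Hessian H = grad^2 f:
  H = [[8, -3], [-3, 8]]
Verify stationarity: grad f(x*) = H x* + g = (0, 0).
Eigenvalues of H: 5, 11.
Both eigenvalues > 0, so H is positive definite -> x* is a strict local min.

min


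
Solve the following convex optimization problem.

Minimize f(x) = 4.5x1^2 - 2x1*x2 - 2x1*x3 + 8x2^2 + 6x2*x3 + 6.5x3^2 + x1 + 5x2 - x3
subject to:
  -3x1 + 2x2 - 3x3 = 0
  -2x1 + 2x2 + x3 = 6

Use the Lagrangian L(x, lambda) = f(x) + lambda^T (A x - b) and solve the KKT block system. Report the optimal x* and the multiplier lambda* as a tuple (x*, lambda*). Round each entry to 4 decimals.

Form the Lagrangian:
  L(x, lambda) = (1/2) x^T Q x + c^T x + lambda^T (A x - b)
Stationarity (grad_x L = 0): Q x + c + A^T lambda = 0.
Primal feasibility: A x = b.

This gives the KKT block system:
  [ Q   A^T ] [ x     ]   [-c ]
  [ A    0  ] [ lambda ] = [ b ]

Solving the linear system:
  x*      = (-1.8005, 0.2244, 1.9501)
  lambda* = (4.3383, -16.2844)
  f(x*)   = 47.5387

x* = (-1.8005, 0.2244, 1.9501), lambda* = (4.3383, -16.2844)


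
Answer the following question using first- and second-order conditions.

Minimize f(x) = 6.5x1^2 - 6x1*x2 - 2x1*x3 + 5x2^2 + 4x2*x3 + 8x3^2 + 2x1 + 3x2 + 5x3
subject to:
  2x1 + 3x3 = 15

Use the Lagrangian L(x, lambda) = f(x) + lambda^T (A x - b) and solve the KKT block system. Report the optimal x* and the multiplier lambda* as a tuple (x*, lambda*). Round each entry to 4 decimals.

Form the Lagrangian:
  L(x, lambda) = (1/2) x^T Q x + c^T x + lambda^T (A x - b)
Stationarity (grad_x L = 0): Q x + c + A^T lambda = 0.
Primal feasibility: A x = b.

This gives the KKT block system:
  [ Q   A^T ] [ x     ]   [-c ]
  [ A    0  ] [ lambda ] = [ b ]

Solving the linear system:
  x*      = (2.9301, 0.2394, 3.0466)
  lambda* = (-16.2809)
  f(x*)   = 133.0127

x* = (2.9301, 0.2394, 3.0466), lambda* = (-16.2809)


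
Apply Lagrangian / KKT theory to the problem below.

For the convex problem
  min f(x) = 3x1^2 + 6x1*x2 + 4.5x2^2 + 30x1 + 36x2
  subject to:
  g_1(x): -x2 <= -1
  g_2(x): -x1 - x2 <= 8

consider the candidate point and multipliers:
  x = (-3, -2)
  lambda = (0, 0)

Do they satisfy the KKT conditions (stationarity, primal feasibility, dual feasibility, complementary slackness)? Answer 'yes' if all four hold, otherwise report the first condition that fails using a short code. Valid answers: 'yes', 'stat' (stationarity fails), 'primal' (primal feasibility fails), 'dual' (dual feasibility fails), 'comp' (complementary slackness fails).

Gradient of f: grad f(x) = Q x + c = (0, 0)
Constraint values g_i(x) = a_i^T x - b_i:
  g_1((-3, -2)) = 3
  g_2((-3, -2)) = -3
Stationarity residual: grad f(x) + sum_i lambda_i a_i = (0, 0)
  -> stationarity OK
Primal feasibility (all g_i <= 0): FAILS
Dual feasibility (all lambda_i >= 0): OK
Complementary slackness (lambda_i * g_i(x) = 0 for all i): OK

Verdict: the first failing condition is primal_feasibility -> primal.

primal


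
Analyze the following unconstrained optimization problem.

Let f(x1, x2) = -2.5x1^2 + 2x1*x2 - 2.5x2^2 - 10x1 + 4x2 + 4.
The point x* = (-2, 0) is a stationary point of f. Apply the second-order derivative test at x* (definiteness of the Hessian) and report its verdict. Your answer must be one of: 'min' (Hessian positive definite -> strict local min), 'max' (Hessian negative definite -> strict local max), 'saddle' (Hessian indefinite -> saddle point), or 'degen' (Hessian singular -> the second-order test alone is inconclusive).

Compute the Hessian H = grad^2 f:
  H = [[-5, 2], [2, -5]]
Verify stationarity: grad f(x*) = H x* + g = (0, 0).
Eigenvalues of H: -7, -3.
Both eigenvalues < 0, so H is negative definite -> x* is a strict local max.

max


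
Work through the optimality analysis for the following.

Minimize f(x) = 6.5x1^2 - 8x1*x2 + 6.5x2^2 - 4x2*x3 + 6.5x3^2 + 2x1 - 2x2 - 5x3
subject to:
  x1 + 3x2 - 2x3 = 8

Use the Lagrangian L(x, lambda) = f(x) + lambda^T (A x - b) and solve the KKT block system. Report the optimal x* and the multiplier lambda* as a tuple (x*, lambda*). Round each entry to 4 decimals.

Form the Lagrangian:
  L(x, lambda) = (1/2) x^T Q x + c^T x + lambda^T (A x - b)
Stationarity (grad_x L = 0): Q x + c + A^T lambda = 0.
Primal feasibility: A x = b.

This gives the KKT block system:
  [ Q   A^T ] [ x     ]   [-c ]
  [ A    0  ] [ lambda ] = [ b ]

Solving the linear system:
  x*      = (1.6673, 2.3774, 0.3998)
  lambda* = (-4.6562)
  f(x*)   = 16.9151

x* = (1.6673, 2.3774, 0.3998), lambda* = (-4.6562)


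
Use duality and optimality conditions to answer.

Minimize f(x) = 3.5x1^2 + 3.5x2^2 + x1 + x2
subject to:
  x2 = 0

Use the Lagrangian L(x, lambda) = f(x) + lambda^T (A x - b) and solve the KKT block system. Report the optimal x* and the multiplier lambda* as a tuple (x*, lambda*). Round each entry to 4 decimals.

Form the Lagrangian:
  L(x, lambda) = (1/2) x^T Q x + c^T x + lambda^T (A x - b)
Stationarity (grad_x L = 0): Q x + c + A^T lambda = 0.
Primal feasibility: A x = b.

This gives the KKT block system:
  [ Q   A^T ] [ x     ]   [-c ]
  [ A    0  ] [ lambda ] = [ b ]

Solving the linear system:
  x*      = (-0.1429, 0)
  lambda* = (-1)
  f(x*)   = -0.0714

x* = (-0.1429, 0), lambda* = (-1)


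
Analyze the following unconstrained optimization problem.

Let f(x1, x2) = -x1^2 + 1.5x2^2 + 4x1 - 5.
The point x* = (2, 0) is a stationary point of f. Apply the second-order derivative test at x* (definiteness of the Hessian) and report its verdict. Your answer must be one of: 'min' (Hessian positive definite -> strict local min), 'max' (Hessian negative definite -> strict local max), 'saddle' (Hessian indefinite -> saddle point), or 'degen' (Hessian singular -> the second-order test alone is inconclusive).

Compute the Hessian H = grad^2 f:
  H = [[-2, 0], [0, 3]]
Verify stationarity: grad f(x*) = H x* + g = (0, 0).
Eigenvalues of H: -2, 3.
Eigenvalues have mixed signs, so H is indefinite -> x* is a saddle point.

saddle


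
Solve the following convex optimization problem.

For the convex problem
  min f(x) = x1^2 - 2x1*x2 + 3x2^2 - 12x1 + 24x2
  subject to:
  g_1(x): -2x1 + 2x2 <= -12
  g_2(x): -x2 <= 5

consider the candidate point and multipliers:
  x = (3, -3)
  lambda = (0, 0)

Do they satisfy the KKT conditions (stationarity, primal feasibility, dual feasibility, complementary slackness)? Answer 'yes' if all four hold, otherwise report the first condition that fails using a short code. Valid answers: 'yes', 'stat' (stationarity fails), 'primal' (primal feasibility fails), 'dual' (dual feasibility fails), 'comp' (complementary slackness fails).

Gradient of f: grad f(x) = Q x + c = (0, 0)
Constraint values g_i(x) = a_i^T x - b_i:
  g_1((3, -3)) = 0
  g_2((3, -3)) = -2
Stationarity residual: grad f(x) + sum_i lambda_i a_i = (0, 0)
  -> stationarity OK
Primal feasibility (all g_i <= 0): OK
Dual feasibility (all lambda_i >= 0): OK
Complementary slackness (lambda_i * g_i(x) = 0 for all i): OK

Verdict: yes, KKT holds.

yes


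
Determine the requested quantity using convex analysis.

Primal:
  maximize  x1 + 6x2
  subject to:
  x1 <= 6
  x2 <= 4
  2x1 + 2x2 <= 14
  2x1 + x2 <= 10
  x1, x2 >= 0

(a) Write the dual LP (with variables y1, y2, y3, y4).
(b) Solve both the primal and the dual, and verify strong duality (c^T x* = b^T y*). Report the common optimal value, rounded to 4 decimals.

The standard primal-dual pair for 'max c^T x s.t. A x <= b, x >= 0' is:
  Dual:  min b^T y  s.t.  A^T y >= c,  y >= 0.

So the dual LP is:
  minimize  6y1 + 4y2 + 14y3 + 10y4
  subject to:
    y1 + 2y3 + 2y4 >= 1
    y2 + 2y3 + y4 >= 6
    y1, y2, y3, y4 >= 0

Solving the primal: x* = (3, 4).
  primal value c^T x* = 27.
Solving the dual: y* = (0, 5.5, 0, 0.5).
  dual value b^T y* = 27.
Strong duality: c^T x* = b^T y*. Confirmed.

27


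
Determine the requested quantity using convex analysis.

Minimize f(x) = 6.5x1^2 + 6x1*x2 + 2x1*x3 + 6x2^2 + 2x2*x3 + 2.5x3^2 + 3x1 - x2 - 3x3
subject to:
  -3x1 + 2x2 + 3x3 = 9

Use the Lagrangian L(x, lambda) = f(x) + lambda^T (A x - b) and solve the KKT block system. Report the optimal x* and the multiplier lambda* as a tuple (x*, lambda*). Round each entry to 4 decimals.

Form the Lagrangian:
  L(x, lambda) = (1/2) x^T Q x + c^T x + lambda^T (A x - b)
Stationarity (grad_x L = 0): Q x + c + A^T lambda = 0.
Primal feasibility: A x = b.

This gives the KKT block system:
  [ Q   A^T ] [ x     ]   [-c ]
  [ A    0  ] [ lambda ] = [ b ]

Solving the linear system:
  x*      = (-1.0393, 0.5594, 1.5878)
  lambda* = (-1.3263)
  f(x*)   = 1.7482

x* = (-1.0393, 0.5594, 1.5878), lambda* = (-1.3263)


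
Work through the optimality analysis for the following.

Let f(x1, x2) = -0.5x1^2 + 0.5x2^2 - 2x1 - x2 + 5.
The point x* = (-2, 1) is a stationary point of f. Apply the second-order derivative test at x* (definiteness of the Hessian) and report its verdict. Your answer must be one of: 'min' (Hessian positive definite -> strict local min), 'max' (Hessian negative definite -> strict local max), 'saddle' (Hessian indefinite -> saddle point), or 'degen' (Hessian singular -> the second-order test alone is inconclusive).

Compute the Hessian H = grad^2 f:
  H = [[-1, 0], [0, 1]]
Verify stationarity: grad f(x*) = H x* + g = (0, 0).
Eigenvalues of H: -1, 1.
Eigenvalues have mixed signs, so H is indefinite -> x* is a saddle point.

saddle


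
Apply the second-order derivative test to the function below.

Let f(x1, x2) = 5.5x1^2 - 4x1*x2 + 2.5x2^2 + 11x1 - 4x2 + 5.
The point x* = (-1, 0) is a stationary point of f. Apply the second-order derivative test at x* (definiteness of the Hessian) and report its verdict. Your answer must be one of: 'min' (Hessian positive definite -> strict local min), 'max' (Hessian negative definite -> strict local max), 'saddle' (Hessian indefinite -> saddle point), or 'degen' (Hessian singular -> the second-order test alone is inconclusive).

Compute the Hessian H = grad^2 f:
  H = [[11, -4], [-4, 5]]
Verify stationarity: grad f(x*) = H x* + g = (0, 0).
Eigenvalues of H: 3, 13.
Both eigenvalues > 0, so H is positive definite -> x* is a strict local min.

min


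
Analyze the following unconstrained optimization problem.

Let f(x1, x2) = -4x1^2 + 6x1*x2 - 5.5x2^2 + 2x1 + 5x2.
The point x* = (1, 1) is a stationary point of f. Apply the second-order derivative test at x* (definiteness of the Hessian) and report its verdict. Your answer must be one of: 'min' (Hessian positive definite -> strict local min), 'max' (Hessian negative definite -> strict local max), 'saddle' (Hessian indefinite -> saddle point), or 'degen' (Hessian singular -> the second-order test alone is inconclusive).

Compute the Hessian H = grad^2 f:
  H = [[-8, 6], [6, -11]]
Verify stationarity: grad f(x*) = H x* + g = (0, 0).
Eigenvalues of H: -15.6847, -3.3153.
Both eigenvalues < 0, so H is negative definite -> x* is a strict local max.

max


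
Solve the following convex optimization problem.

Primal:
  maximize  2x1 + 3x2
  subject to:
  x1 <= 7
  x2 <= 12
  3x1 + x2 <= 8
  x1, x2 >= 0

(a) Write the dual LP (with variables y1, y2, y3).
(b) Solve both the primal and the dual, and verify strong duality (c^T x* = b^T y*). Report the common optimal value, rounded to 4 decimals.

The standard primal-dual pair for 'max c^T x s.t. A x <= b, x >= 0' is:
  Dual:  min b^T y  s.t.  A^T y >= c,  y >= 0.

So the dual LP is:
  minimize  7y1 + 12y2 + 8y3
  subject to:
    y1 + 3y3 >= 2
    y2 + y3 >= 3
    y1, y2, y3 >= 0

Solving the primal: x* = (0, 8).
  primal value c^T x* = 24.
Solving the dual: y* = (0, 0, 3).
  dual value b^T y* = 24.
Strong duality: c^T x* = b^T y*. Confirmed.

24


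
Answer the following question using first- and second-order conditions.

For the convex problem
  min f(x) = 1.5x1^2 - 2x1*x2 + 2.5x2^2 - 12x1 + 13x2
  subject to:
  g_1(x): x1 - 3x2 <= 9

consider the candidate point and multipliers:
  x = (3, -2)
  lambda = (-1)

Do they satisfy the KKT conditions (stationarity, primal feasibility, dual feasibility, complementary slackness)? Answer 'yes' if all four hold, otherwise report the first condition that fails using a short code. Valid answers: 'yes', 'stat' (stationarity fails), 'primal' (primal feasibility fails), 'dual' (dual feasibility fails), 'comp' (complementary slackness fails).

Gradient of f: grad f(x) = Q x + c = (1, -3)
Constraint values g_i(x) = a_i^T x - b_i:
  g_1((3, -2)) = 0
Stationarity residual: grad f(x) + sum_i lambda_i a_i = (0, 0)
  -> stationarity OK
Primal feasibility (all g_i <= 0): OK
Dual feasibility (all lambda_i >= 0): FAILS
Complementary slackness (lambda_i * g_i(x) = 0 for all i): OK

Verdict: the first failing condition is dual_feasibility -> dual.

dual


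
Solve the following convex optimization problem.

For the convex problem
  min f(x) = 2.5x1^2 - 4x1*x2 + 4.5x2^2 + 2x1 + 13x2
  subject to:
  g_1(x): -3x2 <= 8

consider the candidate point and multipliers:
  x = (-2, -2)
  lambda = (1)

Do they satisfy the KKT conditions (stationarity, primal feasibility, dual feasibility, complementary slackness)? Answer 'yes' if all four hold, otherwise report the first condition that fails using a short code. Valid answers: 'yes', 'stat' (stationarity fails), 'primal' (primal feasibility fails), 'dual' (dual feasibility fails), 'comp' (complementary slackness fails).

Gradient of f: grad f(x) = Q x + c = (0, 3)
Constraint values g_i(x) = a_i^T x - b_i:
  g_1((-2, -2)) = -2
Stationarity residual: grad f(x) + sum_i lambda_i a_i = (0, 0)
  -> stationarity OK
Primal feasibility (all g_i <= 0): OK
Dual feasibility (all lambda_i >= 0): OK
Complementary slackness (lambda_i * g_i(x) = 0 for all i): FAILS

Verdict: the first failing condition is complementary_slackness -> comp.

comp


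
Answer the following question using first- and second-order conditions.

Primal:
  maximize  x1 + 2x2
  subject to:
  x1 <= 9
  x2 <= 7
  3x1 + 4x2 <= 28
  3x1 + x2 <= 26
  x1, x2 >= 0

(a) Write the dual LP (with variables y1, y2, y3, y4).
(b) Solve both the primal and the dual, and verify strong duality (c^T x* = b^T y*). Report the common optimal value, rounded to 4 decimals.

The standard primal-dual pair for 'max c^T x s.t. A x <= b, x >= 0' is:
  Dual:  min b^T y  s.t.  A^T y >= c,  y >= 0.

So the dual LP is:
  minimize  9y1 + 7y2 + 28y3 + 26y4
  subject to:
    y1 + 3y3 + 3y4 >= 1
    y2 + 4y3 + y4 >= 2
    y1, y2, y3, y4 >= 0

Solving the primal: x* = (0, 7).
  primal value c^T x* = 14.
Solving the dual: y* = (0, 0.6667, 0.3333, 0).
  dual value b^T y* = 14.
Strong duality: c^T x* = b^T y*. Confirmed.

14


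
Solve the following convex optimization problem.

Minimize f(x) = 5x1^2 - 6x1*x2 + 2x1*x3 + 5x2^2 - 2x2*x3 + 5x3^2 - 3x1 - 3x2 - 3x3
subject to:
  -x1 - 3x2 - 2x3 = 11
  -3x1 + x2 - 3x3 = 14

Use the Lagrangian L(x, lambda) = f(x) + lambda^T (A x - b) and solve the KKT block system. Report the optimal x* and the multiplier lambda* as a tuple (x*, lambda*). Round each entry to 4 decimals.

Form the Lagrangian:
  L(x, lambda) = (1/2) x^T Q x + c^T x + lambda^T (A x - b)
Stationarity (grad_x L = 0): Q x + c + A^T lambda = 0.
Primal feasibility: A x = b.

This gives the KKT block system:
  [ Q   A^T ] [ x     ]   [-c ]
  [ A    0  ] [ lambda ] = [ b ]

Solving the linear system:
  x*      = (-2.7778, -1.2121, -2.2929)
  lambda* = (-0.9697, -9.0404)
  f(x*)   = 78.0404

x* = (-2.7778, -1.2121, -2.2929), lambda* = (-0.9697, -9.0404)


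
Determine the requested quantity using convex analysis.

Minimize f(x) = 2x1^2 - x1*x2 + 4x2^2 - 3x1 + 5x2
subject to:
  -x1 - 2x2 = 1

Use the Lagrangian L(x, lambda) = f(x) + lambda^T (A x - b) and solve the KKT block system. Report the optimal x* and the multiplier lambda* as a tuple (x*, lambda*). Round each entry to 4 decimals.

Form the Lagrangian:
  L(x, lambda) = (1/2) x^T Q x + c^T x + lambda^T (A x - b)
Stationarity (grad_x L = 0): Q x + c + A^T lambda = 0.
Primal feasibility: A x = b.

This gives the KKT block system:
  [ Q   A^T ] [ x     ]   [-c ]
  [ A    0  ] [ lambda ] = [ b ]

Solving the linear system:
  x*      = (0.4286, -0.7143)
  lambda* = (-0.5714)
  f(x*)   = -2.1429

x* = (0.4286, -0.7143), lambda* = (-0.5714)


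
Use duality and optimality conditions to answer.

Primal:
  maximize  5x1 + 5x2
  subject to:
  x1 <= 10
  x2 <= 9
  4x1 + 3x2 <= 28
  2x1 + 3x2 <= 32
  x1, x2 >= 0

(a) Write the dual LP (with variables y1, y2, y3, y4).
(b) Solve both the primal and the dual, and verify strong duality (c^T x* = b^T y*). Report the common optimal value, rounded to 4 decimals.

The standard primal-dual pair for 'max c^T x s.t. A x <= b, x >= 0' is:
  Dual:  min b^T y  s.t.  A^T y >= c,  y >= 0.

So the dual LP is:
  minimize  10y1 + 9y2 + 28y3 + 32y4
  subject to:
    y1 + 4y3 + 2y4 >= 5
    y2 + 3y3 + 3y4 >= 5
    y1, y2, y3, y4 >= 0

Solving the primal: x* = (0.25, 9).
  primal value c^T x* = 46.25.
Solving the dual: y* = (0, 1.25, 1.25, 0).
  dual value b^T y* = 46.25.
Strong duality: c^T x* = b^T y*. Confirmed.

46.25


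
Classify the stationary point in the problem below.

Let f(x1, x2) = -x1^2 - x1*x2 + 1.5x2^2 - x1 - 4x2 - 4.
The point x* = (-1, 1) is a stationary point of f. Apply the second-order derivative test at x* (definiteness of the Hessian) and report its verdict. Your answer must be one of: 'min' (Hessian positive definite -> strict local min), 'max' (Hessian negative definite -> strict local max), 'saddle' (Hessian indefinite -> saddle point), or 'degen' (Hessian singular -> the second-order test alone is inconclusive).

Compute the Hessian H = grad^2 f:
  H = [[-2, -1], [-1, 3]]
Verify stationarity: grad f(x*) = H x* + g = (0, 0).
Eigenvalues of H: -2.1926, 3.1926.
Eigenvalues have mixed signs, so H is indefinite -> x* is a saddle point.

saddle


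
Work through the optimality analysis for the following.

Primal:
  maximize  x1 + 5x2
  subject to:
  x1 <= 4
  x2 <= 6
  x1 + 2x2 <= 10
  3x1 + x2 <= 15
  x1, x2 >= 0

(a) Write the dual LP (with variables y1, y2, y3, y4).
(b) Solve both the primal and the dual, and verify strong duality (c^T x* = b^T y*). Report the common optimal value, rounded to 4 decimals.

The standard primal-dual pair for 'max c^T x s.t. A x <= b, x >= 0' is:
  Dual:  min b^T y  s.t.  A^T y >= c,  y >= 0.

So the dual LP is:
  minimize  4y1 + 6y2 + 10y3 + 15y4
  subject to:
    y1 + y3 + 3y4 >= 1
    y2 + 2y3 + y4 >= 5
    y1, y2, y3, y4 >= 0

Solving the primal: x* = (0, 5).
  primal value c^T x* = 25.
Solving the dual: y* = (0, 0, 2.5, 0).
  dual value b^T y* = 25.
Strong duality: c^T x* = b^T y*. Confirmed.

25


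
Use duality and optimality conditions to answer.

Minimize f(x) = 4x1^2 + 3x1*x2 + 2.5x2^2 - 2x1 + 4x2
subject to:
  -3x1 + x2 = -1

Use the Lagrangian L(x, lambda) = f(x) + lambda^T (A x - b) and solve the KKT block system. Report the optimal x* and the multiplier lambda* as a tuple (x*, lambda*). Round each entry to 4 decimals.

Form the Lagrangian:
  L(x, lambda) = (1/2) x^T Q x + c^T x + lambda^T (A x - b)
Stationarity (grad_x L = 0): Q x + c + A^T lambda = 0.
Primal feasibility: A x = b.

This gives the KKT block system:
  [ Q   A^T ] [ x     ]   [-c ]
  [ A    0  ] [ lambda ] = [ b ]

Solving the linear system:
  x*      = (0.1127, -0.662)
  lambda* = (-1.0282)
  f(x*)   = -1.9507

x* = (0.1127, -0.662), lambda* = (-1.0282)


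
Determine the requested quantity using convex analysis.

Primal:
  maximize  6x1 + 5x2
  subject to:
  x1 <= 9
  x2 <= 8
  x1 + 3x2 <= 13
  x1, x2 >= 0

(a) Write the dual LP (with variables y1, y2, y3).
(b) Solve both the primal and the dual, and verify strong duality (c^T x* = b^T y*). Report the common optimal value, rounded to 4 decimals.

The standard primal-dual pair for 'max c^T x s.t. A x <= b, x >= 0' is:
  Dual:  min b^T y  s.t.  A^T y >= c,  y >= 0.

So the dual LP is:
  minimize  9y1 + 8y2 + 13y3
  subject to:
    y1 + y3 >= 6
    y2 + 3y3 >= 5
    y1, y2, y3 >= 0

Solving the primal: x* = (9, 1.3333).
  primal value c^T x* = 60.6667.
Solving the dual: y* = (4.3333, 0, 1.6667).
  dual value b^T y* = 60.6667.
Strong duality: c^T x* = b^T y*. Confirmed.

60.6667


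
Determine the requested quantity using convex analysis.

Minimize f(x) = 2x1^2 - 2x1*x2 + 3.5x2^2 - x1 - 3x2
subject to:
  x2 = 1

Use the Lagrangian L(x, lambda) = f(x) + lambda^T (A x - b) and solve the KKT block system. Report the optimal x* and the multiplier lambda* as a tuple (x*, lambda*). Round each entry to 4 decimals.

Form the Lagrangian:
  L(x, lambda) = (1/2) x^T Q x + c^T x + lambda^T (A x - b)
Stationarity (grad_x L = 0): Q x + c + A^T lambda = 0.
Primal feasibility: A x = b.

This gives the KKT block system:
  [ Q   A^T ] [ x     ]   [-c ]
  [ A    0  ] [ lambda ] = [ b ]

Solving the linear system:
  x*      = (0.75, 1)
  lambda* = (-2.5)
  f(x*)   = -0.625

x* = (0.75, 1), lambda* = (-2.5)


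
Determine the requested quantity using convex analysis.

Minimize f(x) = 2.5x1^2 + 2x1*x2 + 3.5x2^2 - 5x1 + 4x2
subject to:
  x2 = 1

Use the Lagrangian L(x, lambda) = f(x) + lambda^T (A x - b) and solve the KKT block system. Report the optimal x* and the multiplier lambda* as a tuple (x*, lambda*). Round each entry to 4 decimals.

Form the Lagrangian:
  L(x, lambda) = (1/2) x^T Q x + c^T x + lambda^T (A x - b)
Stationarity (grad_x L = 0): Q x + c + A^T lambda = 0.
Primal feasibility: A x = b.

This gives the KKT block system:
  [ Q   A^T ] [ x     ]   [-c ]
  [ A    0  ] [ lambda ] = [ b ]

Solving the linear system:
  x*      = (0.6, 1)
  lambda* = (-12.2)
  f(x*)   = 6.6

x* = (0.6, 1), lambda* = (-12.2)


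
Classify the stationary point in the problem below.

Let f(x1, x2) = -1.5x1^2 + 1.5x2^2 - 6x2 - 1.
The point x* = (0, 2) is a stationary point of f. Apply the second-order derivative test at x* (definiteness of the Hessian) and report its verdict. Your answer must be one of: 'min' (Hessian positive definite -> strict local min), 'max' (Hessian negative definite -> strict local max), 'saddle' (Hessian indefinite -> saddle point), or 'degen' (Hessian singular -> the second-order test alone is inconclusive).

Compute the Hessian H = grad^2 f:
  H = [[-3, 0], [0, 3]]
Verify stationarity: grad f(x*) = H x* + g = (0, 0).
Eigenvalues of H: -3, 3.
Eigenvalues have mixed signs, so H is indefinite -> x* is a saddle point.

saddle


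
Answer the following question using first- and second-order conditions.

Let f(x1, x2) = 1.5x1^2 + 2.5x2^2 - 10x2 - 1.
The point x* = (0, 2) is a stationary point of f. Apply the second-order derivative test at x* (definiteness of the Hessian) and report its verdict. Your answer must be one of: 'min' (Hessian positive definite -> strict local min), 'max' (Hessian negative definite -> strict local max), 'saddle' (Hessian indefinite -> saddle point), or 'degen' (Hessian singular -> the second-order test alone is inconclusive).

Compute the Hessian H = grad^2 f:
  H = [[3, 0], [0, 5]]
Verify stationarity: grad f(x*) = H x* + g = (0, 0).
Eigenvalues of H: 3, 5.
Both eigenvalues > 0, so H is positive definite -> x* is a strict local min.

min


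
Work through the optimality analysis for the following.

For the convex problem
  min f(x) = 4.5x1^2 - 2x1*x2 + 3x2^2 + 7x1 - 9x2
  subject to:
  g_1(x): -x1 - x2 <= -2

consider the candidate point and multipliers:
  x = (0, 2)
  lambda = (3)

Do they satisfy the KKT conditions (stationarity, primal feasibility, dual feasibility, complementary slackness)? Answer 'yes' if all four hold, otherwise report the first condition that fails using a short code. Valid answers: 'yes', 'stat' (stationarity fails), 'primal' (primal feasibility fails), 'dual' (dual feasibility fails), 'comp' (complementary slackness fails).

Gradient of f: grad f(x) = Q x + c = (3, 3)
Constraint values g_i(x) = a_i^T x - b_i:
  g_1((0, 2)) = 0
Stationarity residual: grad f(x) + sum_i lambda_i a_i = (0, 0)
  -> stationarity OK
Primal feasibility (all g_i <= 0): OK
Dual feasibility (all lambda_i >= 0): OK
Complementary slackness (lambda_i * g_i(x) = 0 for all i): OK

Verdict: yes, KKT holds.

yes


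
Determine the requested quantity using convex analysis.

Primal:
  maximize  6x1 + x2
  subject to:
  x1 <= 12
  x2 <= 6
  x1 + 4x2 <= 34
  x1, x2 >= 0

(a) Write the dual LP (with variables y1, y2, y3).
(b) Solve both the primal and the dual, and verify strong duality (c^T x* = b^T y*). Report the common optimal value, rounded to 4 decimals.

The standard primal-dual pair for 'max c^T x s.t. A x <= b, x >= 0' is:
  Dual:  min b^T y  s.t.  A^T y >= c,  y >= 0.

So the dual LP is:
  minimize  12y1 + 6y2 + 34y3
  subject to:
    y1 + y3 >= 6
    y2 + 4y3 >= 1
    y1, y2, y3 >= 0

Solving the primal: x* = (12, 5.5).
  primal value c^T x* = 77.5.
Solving the dual: y* = (5.75, 0, 0.25).
  dual value b^T y* = 77.5.
Strong duality: c^T x* = b^T y*. Confirmed.

77.5


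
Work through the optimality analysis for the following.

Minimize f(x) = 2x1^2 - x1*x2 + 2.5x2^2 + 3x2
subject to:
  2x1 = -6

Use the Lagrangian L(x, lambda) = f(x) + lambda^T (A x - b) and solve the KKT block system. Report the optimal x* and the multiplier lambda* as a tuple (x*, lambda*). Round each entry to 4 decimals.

Form the Lagrangian:
  L(x, lambda) = (1/2) x^T Q x + c^T x + lambda^T (A x - b)
Stationarity (grad_x L = 0): Q x + c + A^T lambda = 0.
Primal feasibility: A x = b.

This gives the KKT block system:
  [ Q   A^T ] [ x     ]   [-c ]
  [ A    0  ] [ lambda ] = [ b ]

Solving the linear system:
  x*      = (-3, -1.2)
  lambda* = (5.4)
  f(x*)   = 14.4

x* = (-3, -1.2), lambda* = (5.4)


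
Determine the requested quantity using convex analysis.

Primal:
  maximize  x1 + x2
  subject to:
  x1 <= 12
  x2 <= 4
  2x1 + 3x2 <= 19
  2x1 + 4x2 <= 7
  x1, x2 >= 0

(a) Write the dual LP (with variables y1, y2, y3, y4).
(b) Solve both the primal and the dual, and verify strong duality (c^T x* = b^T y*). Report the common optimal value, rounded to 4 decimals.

The standard primal-dual pair for 'max c^T x s.t. A x <= b, x >= 0' is:
  Dual:  min b^T y  s.t.  A^T y >= c,  y >= 0.

So the dual LP is:
  minimize  12y1 + 4y2 + 19y3 + 7y4
  subject to:
    y1 + 2y3 + 2y4 >= 1
    y2 + 3y3 + 4y4 >= 1
    y1, y2, y3, y4 >= 0

Solving the primal: x* = (3.5, 0).
  primal value c^T x* = 3.5.
Solving the dual: y* = (0, 0, 0, 0.5).
  dual value b^T y* = 3.5.
Strong duality: c^T x* = b^T y*. Confirmed.

3.5


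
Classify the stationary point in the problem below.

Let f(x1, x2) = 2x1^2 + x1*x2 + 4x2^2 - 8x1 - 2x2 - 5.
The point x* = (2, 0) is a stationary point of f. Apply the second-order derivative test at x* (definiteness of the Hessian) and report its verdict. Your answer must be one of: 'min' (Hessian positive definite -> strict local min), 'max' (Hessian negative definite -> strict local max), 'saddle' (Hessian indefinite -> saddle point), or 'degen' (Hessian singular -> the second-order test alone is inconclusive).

Compute the Hessian H = grad^2 f:
  H = [[4, 1], [1, 8]]
Verify stationarity: grad f(x*) = H x* + g = (0, 0).
Eigenvalues of H: 3.7639, 8.2361.
Both eigenvalues > 0, so H is positive definite -> x* is a strict local min.

min


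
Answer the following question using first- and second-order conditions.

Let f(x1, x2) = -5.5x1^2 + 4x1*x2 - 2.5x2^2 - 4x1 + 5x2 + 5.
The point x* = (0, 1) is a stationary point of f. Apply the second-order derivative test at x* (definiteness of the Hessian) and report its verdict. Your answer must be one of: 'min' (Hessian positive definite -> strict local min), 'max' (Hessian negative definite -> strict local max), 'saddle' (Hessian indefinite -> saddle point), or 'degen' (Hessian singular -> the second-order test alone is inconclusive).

Compute the Hessian H = grad^2 f:
  H = [[-11, 4], [4, -5]]
Verify stationarity: grad f(x*) = H x* + g = (0, 0).
Eigenvalues of H: -13, -3.
Both eigenvalues < 0, so H is negative definite -> x* is a strict local max.

max


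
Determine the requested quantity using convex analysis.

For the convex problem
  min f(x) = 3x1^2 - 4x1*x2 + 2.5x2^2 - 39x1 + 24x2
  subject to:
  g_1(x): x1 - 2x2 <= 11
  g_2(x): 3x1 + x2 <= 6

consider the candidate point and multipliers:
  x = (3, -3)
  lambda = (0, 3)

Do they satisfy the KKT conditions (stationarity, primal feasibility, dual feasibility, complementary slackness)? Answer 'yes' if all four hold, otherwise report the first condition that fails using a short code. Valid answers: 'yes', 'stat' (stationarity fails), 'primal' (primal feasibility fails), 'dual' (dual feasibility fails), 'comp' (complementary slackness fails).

Gradient of f: grad f(x) = Q x + c = (-9, -3)
Constraint values g_i(x) = a_i^T x - b_i:
  g_1((3, -3)) = -2
  g_2((3, -3)) = 0
Stationarity residual: grad f(x) + sum_i lambda_i a_i = (0, 0)
  -> stationarity OK
Primal feasibility (all g_i <= 0): OK
Dual feasibility (all lambda_i >= 0): OK
Complementary slackness (lambda_i * g_i(x) = 0 for all i): OK

Verdict: yes, KKT holds.

yes


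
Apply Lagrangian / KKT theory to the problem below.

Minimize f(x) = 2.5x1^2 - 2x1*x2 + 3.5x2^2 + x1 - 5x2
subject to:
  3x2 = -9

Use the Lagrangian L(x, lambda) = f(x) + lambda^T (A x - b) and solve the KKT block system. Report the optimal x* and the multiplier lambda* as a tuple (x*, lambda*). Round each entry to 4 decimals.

Form the Lagrangian:
  L(x, lambda) = (1/2) x^T Q x + c^T x + lambda^T (A x - b)
Stationarity (grad_x L = 0): Q x + c + A^T lambda = 0.
Primal feasibility: A x = b.

This gives the KKT block system:
  [ Q   A^T ] [ x     ]   [-c ]
  [ A    0  ] [ lambda ] = [ b ]

Solving the linear system:
  x*      = (-1.4, -3)
  lambda* = (7.7333)
  f(x*)   = 41.6

x* = (-1.4, -3), lambda* = (7.7333)


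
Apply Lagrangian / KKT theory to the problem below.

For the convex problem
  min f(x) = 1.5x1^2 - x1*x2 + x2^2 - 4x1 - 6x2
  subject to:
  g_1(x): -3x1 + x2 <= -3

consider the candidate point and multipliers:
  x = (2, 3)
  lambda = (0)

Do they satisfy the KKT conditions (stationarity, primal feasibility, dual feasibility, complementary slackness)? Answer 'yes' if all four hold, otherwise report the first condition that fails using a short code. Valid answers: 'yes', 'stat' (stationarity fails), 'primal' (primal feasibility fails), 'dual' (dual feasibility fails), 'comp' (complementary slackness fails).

Gradient of f: grad f(x) = Q x + c = (-1, -2)
Constraint values g_i(x) = a_i^T x - b_i:
  g_1((2, 3)) = 0
Stationarity residual: grad f(x) + sum_i lambda_i a_i = (-1, -2)
  -> stationarity FAILS
Primal feasibility (all g_i <= 0): OK
Dual feasibility (all lambda_i >= 0): OK
Complementary slackness (lambda_i * g_i(x) = 0 for all i): OK

Verdict: the first failing condition is stationarity -> stat.

stat


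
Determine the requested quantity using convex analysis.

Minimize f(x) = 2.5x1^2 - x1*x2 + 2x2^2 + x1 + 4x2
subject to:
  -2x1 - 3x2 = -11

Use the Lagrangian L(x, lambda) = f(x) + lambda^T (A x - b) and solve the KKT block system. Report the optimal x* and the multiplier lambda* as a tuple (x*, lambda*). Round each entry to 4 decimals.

Form the Lagrangian:
  L(x, lambda) = (1/2) x^T Q x + c^T x + lambda^T (A x - b)
Stationarity (grad_x L = 0): Q x + c + A^T lambda = 0.
Primal feasibility: A x = b.

This gives the KKT block system:
  [ Q   A^T ] [ x     ]   [-c ]
  [ A    0  ] [ lambda ] = [ b ]

Solving the linear system:
  x*      = (1.863, 2.4247)
  lambda* = (3.9452)
  f(x*)   = 27.4795

x* = (1.863, 2.4247), lambda* = (3.9452)


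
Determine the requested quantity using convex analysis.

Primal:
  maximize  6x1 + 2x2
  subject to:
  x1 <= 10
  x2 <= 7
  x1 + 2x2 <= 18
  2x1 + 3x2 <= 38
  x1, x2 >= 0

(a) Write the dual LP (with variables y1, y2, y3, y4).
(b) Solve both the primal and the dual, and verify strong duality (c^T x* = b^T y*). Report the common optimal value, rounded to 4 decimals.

The standard primal-dual pair for 'max c^T x s.t. A x <= b, x >= 0' is:
  Dual:  min b^T y  s.t.  A^T y >= c,  y >= 0.

So the dual LP is:
  minimize  10y1 + 7y2 + 18y3 + 38y4
  subject to:
    y1 + y3 + 2y4 >= 6
    y2 + 2y3 + 3y4 >= 2
    y1, y2, y3, y4 >= 0

Solving the primal: x* = (10, 4).
  primal value c^T x* = 68.
Solving the dual: y* = (5, 0, 1, 0).
  dual value b^T y* = 68.
Strong duality: c^T x* = b^T y*. Confirmed.

68


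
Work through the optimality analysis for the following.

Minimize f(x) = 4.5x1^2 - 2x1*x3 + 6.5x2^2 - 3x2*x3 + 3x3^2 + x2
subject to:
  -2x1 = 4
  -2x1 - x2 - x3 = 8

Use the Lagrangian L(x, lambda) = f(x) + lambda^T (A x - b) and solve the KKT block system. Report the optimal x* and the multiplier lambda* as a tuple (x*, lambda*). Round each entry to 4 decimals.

Form the Lagrangian:
  L(x, lambda) = (1/2) x^T Q x + c^T x + lambda^T (A x - b)
Stationarity (grad_x L = 0): Q x + c + A^T lambda = 0.
Primal feasibility: A x = b.

This gives the KKT block system:
  [ Q   A^T ] [ x     ]   [-c ]
  [ A    0  ] [ lambda ] = [ b ]

Solving the linear system:
  x*      = (-2, -1.32, -2.68)
  lambda* = (1.8, -8.12)
  f(x*)   = 28.22

x* = (-2, -1.32, -2.68), lambda* = (1.8, -8.12)


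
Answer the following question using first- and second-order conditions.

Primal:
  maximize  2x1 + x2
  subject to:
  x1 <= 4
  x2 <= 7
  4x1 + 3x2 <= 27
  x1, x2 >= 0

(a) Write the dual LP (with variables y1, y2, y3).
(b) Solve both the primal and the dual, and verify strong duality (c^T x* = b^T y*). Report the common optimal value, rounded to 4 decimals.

The standard primal-dual pair for 'max c^T x s.t. A x <= b, x >= 0' is:
  Dual:  min b^T y  s.t.  A^T y >= c,  y >= 0.

So the dual LP is:
  minimize  4y1 + 7y2 + 27y3
  subject to:
    y1 + 4y3 >= 2
    y2 + 3y3 >= 1
    y1, y2, y3 >= 0

Solving the primal: x* = (4, 3.6667).
  primal value c^T x* = 11.6667.
Solving the dual: y* = (0.6667, 0, 0.3333).
  dual value b^T y* = 11.6667.
Strong duality: c^T x* = b^T y*. Confirmed.

11.6667


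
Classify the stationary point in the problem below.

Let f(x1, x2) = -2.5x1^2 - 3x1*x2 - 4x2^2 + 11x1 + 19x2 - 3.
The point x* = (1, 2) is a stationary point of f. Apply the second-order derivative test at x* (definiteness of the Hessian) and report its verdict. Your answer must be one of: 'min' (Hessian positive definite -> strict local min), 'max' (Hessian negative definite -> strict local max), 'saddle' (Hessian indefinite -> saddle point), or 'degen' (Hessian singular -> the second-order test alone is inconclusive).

Compute the Hessian H = grad^2 f:
  H = [[-5, -3], [-3, -8]]
Verify stationarity: grad f(x*) = H x* + g = (0, 0).
Eigenvalues of H: -9.8541, -3.1459.
Both eigenvalues < 0, so H is negative definite -> x* is a strict local max.

max


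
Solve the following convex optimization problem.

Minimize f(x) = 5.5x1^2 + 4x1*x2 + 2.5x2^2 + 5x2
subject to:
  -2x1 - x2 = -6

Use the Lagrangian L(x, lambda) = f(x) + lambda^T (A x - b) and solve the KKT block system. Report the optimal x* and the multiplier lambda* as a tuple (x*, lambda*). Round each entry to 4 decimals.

Form the Lagrangian:
  L(x, lambda) = (1/2) x^T Q x + c^T x + lambda^T (A x - b)
Stationarity (grad_x L = 0): Q x + c + A^T lambda = 0.
Primal feasibility: A x = b.

This gives the KKT block system:
  [ Q   A^T ] [ x     ]   [-c ]
  [ A    0  ] [ lambda ] = [ b ]

Solving the linear system:
  x*      = (3.0667, -0.1333)
  lambda* = (16.6)
  f(x*)   = 49.4667

x* = (3.0667, -0.1333), lambda* = (16.6)


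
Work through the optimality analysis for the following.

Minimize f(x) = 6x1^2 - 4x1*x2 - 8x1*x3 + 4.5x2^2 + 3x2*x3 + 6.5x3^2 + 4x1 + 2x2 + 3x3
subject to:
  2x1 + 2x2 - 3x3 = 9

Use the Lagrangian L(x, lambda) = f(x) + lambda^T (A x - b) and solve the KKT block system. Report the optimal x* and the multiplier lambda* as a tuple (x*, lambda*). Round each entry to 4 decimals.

Form the Lagrangian:
  L(x, lambda) = (1/2) x^T Q x + c^T x + lambda^T (A x - b)
Stationarity (grad_x L = 0): Q x + c + A^T lambda = 0.
Primal feasibility: A x = b.

This gives the KKT block system:
  [ Q   A^T ] [ x     ]   [-c ]
  [ A    0  ] [ lambda ] = [ b ]

Solving the linear system:
  x*      = (-0.2051, 1.6339, -2.0475)
  lambda* = (-5.6915)
  f(x*)   = 23.7644

x* = (-0.2051, 1.6339, -2.0475), lambda* = (-5.6915)


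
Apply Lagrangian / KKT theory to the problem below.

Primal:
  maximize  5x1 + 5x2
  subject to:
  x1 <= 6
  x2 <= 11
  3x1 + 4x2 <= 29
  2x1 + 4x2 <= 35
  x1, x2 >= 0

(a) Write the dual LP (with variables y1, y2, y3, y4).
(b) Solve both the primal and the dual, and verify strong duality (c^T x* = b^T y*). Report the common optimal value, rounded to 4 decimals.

The standard primal-dual pair for 'max c^T x s.t. A x <= b, x >= 0' is:
  Dual:  min b^T y  s.t.  A^T y >= c,  y >= 0.

So the dual LP is:
  minimize  6y1 + 11y2 + 29y3 + 35y4
  subject to:
    y1 + 3y3 + 2y4 >= 5
    y2 + 4y3 + 4y4 >= 5
    y1, y2, y3, y4 >= 0

Solving the primal: x* = (6, 2.75).
  primal value c^T x* = 43.75.
Solving the dual: y* = (1.25, 0, 1.25, 0).
  dual value b^T y* = 43.75.
Strong duality: c^T x* = b^T y*. Confirmed.

43.75
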